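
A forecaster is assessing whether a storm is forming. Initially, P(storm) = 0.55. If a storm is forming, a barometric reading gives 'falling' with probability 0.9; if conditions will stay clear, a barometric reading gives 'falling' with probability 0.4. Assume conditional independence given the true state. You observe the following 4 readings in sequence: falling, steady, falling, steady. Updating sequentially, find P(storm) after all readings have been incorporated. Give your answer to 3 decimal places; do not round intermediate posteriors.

0.147

Each posterior becomes the prior for the next update.
After 'falling': P(storm) = 0.9·0.5500 / (0.9·0.5500 + 0.4·0.4500) ≈ 0.7333
After 'steady': P(storm) = 0.1·0.7333 / (0.1·0.7333 + 0.6·0.2667) ≈ 0.3143
After 'falling': P(storm) = 0.9·0.3143 / (0.9·0.3143 + 0.4·0.6857) ≈ 0.5077
After 'steady': P(storm) = 0.1·0.5077 / (0.1·0.5077 + 0.6·0.4923) ≈ 0.1467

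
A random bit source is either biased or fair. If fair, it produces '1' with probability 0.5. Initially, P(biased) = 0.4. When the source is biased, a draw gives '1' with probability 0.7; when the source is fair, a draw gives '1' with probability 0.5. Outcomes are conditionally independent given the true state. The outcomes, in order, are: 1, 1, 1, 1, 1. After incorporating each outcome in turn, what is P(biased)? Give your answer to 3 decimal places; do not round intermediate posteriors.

0.782

After '1': P(biased) = 0.7·0.4000 / (0.7·0.4000 + 0.5·0.6000) ≈ 0.4828
After '1': P(biased) = 0.7·0.4828 / (0.7·0.4828 + 0.5·0.5172) ≈ 0.5665
After '1': P(biased) = 0.7·0.5665 / (0.7·0.5665 + 0.5·0.4335) ≈ 0.6466
After '1': P(biased) = 0.7·0.6466 / (0.7·0.6466 + 0.5·0.3534) ≈ 0.7192
After '1': P(biased) = 0.7·0.7192 / (0.7·0.7192 + 0.5·0.2808) ≈ 0.7819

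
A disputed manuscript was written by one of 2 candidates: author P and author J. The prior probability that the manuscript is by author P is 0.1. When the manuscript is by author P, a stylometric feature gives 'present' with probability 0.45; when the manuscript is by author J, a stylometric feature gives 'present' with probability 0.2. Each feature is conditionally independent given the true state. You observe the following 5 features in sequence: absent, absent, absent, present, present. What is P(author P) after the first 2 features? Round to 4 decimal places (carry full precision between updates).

0.0499

After 'absent': P(author P) = 0.55·0.1000 / (0.55·0.1000 + 0.8·0.9000) ≈ 0.0710
After 'absent': P(author P) = 0.55·0.0710 / (0.55·0.0710 + 0.8·0.9290) ≈ 0.0499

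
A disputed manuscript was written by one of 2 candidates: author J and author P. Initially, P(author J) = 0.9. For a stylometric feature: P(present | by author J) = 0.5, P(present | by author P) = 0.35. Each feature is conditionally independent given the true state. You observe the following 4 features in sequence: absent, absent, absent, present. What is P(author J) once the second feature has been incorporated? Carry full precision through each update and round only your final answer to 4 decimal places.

Apply Bayes' rule sequentially, carrying P(author J) forward.
After 'absent': P(author J) = 0.5·0.9000 / (0.5·0.9000 + 0.65·0.1000) ≈ 0.8738
After 'absent': P(author J) = 0.5·0.8738 / (0.5·0.8738 + 0.65·0.1262) ≈ 0.8419

0.8419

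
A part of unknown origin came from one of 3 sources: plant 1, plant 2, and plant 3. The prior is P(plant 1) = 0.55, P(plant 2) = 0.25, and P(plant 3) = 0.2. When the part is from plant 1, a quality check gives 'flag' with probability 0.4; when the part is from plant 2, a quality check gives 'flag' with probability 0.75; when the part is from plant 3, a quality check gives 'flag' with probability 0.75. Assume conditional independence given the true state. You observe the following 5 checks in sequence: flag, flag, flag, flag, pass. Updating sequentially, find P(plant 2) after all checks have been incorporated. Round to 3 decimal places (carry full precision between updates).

Apply Bayes' rule sequentially, carrying P(plant 2) forward.
After 'flag': normaliser = 0.4·0.5500 + 0.75·0.2500 + 0.75·0.2000; P(plant 1) ≈ 0.3946, P(plant 2) ≈ 0.3363, P(plant 3) ≈ 0.2691
After 'flag': normaliser = 0.4·0.3946 + 0.75·0.3363 + 0.75·0.2691; P(plant 1) ≈ 0.2580, P(plant 2) ≈ 0.4122, P(plant 3) ≈ 0.3298
After 'flag': normaliser = 0.4·0.2580 + 0.75·0.4122 + 0.75·0.3298; P(plant 1) ≈ 0.1564, P(plant 2) ≈ 0.4687, P(plant 3) ≈ 0.3749
After 'flag': normaliser = 0.4·0.1564 + 0.75·0.4687 + 0.75·0.3749; P(plant 1) ≈ 0.0900, P(plant 2) ≈ 0.5056, P(plant 3) ≈ 0.4044
After 'pass': normaliser = 0.6·0.0900 + 0.25·0.5056 + 0.25·0.4044; P(plant 1) ≈ 0.1918, P(plant 2) ≈ 0.4490, P(plant 3) ≈ 0.3592

0.449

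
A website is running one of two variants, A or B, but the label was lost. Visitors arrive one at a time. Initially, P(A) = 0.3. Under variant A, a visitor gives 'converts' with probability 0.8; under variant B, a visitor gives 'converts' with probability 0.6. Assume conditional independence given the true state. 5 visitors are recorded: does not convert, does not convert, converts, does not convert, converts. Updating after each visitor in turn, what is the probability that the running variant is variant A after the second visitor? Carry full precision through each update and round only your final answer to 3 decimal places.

Apply Bayes' rule sequentially, carrying P(A) forward.
After 'does not convert': P(A) = 0.2·0.3000 / (0.2·0.3000 + 0.4·0.7000) ≈ 0.1765
After 'does not convert': P(A) = 0.2·0.1765 / (0.2·0.1765 + 0.4·0.8235) ≈ 0.0968

0.097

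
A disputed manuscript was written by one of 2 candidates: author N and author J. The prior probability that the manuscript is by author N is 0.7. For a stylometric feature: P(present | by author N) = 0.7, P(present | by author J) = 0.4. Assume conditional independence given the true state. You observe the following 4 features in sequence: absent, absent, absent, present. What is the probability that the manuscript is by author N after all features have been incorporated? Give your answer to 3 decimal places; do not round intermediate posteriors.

After 'absent': P(author N) = 0.3·0.7000 / (0.3·0.7000 + 0.6·0.3000) ≈ 0.5385
After 'absent': P(author N) = 0.3·0.5385 / (0.3·0.5385 + 0.6·0.4615) ≈ 0.3684
After 'absent': P(author N) = 0.3·0.3684 / (0.3·0.3684 + 0.6·0.6316) ≈ 0.2258
After 'present': P(author N) = 0.7·0.2258 / (0.7·0.2258 + 0.4·0.7742) ≈ 0.3379

0.338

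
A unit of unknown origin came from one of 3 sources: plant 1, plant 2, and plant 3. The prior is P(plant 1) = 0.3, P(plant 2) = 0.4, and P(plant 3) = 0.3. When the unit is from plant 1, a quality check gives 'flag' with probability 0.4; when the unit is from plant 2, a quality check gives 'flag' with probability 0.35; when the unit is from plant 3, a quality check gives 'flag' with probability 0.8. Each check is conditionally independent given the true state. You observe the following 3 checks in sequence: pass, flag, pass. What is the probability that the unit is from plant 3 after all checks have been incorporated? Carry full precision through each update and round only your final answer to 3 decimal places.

Each posterior becomes the prior for the next update.
After 'pass': normaliser = 0.6·0.3000 + 0.65·0.4000 + 0.2·0.3000; P(plant 1) ≈ 0.3600, P(plant 2) ≈ 0.5200, P(plant 3) ≈ 0.1200
After 'flag': normaliser = 0.4·0.3600 + 0.35·0.5200 + 0.8·0.1200; P(plant 1) ≈ 0.3412, P(plant 2) ≈ 0.4313, P(plant 3) ≈ 0.2275
After 'pass': normaliser = 0.6·0.3412 + 0.65·0.4313 + 0.2·0.2275; P(plant 1) ≈ 0.3859, P(plant 2) ≈ 0.5284, P(plant 3) ≈ 0.0858

0.086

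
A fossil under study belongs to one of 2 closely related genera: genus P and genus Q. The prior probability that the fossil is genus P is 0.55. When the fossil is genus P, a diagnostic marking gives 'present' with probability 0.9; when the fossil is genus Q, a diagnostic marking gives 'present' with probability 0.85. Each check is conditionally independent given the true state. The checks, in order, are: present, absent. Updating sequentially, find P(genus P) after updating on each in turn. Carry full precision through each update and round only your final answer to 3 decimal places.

After 'present': P(genus P) = 0.9·0.5500 / (0.9·0.5500 + 0.85·0.4500) ≈ 0.5641
After 'absent': P(genus P) = 0.1·0.5641 / (0.1·0.5641 + 0.15·0.4359) ≈ 0.4632

0.463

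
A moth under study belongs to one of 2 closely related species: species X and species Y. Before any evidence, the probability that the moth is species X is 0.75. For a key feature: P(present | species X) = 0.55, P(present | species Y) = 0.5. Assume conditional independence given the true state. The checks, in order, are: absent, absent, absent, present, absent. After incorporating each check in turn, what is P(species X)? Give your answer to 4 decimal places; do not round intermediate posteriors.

0.6841

Each posterior becomes the prior for the next update.
After 'absent': P(species X) = 0.45·0.7500 / (0.45·0.7500 + 0.5·0.2500) ≈ 0.7297
After 'absent': P(species X) = 0.45·0.7297 / (0.45·0.7297 + 0.5·0.2703) ≈ 0.7085
After 'absent': P(species X) = 0.45·0.7085 / (0.45·0.7085 + 0.5·0.2915) ≈ 0.6862
After 'present': P(species X) = 0.55·0.6862 / (0.55·0.6862 + 0.5·0.3138) ≈ 0.7064
After 'absent': P(species X) = 0.45·0.7064 / (0.45·0.7064 + 0.5·0.2936) ≈ 0.6841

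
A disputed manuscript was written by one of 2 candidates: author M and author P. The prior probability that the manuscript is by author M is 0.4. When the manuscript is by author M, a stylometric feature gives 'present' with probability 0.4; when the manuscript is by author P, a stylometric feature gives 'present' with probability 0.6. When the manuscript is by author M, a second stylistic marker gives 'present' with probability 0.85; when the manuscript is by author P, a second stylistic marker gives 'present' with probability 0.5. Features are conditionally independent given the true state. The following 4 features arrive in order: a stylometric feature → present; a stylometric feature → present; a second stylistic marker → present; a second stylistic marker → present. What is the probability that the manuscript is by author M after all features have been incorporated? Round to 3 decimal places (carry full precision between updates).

After a stylometric feature='present': P(author M) = 0.4·0.4000 / (0.4·0.4000 + 0.6·0.6000) ≈ 0.3077
After a stylometric feature='present': P(author M) = 0.4·0.3077 / (0.4·0.3077 + 0.6·0.6923) ≈ 0.2286
After a second stylistic marker='present': P(author M) = 0.85·0.2286 / (0.85·0.2286 + 0.5·0.7714) ≈ 0.3350
After a second stylistic marker='present': P(author M) = 0.85·0.3350 / (0.85·0.3350 + 0.5·0.6650) ≈ 0.4613

0.461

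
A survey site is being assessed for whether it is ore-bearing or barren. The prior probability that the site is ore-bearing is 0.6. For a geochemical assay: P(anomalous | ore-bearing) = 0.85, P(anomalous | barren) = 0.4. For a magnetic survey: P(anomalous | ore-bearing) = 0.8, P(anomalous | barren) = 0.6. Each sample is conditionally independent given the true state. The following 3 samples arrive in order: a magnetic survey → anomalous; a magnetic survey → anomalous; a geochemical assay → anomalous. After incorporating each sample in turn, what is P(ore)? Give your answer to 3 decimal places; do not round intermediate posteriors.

After a magnetic survey='anomalous': P(ore) = 0.8·0.6000 / (0.8·0.6000 + 0.6·0.4000) ≈ 0.6667
After a magnetic survey='anomalous': P(ore) = 0.8·0.6667 / (0.8·0.6667 + 0.6·0.3333) ≈ 0.7273
After a geochemical assay='anomalous': P(ore) = 0.85·0.7273 / (0.85·0.7273 + 0.4·0.2727) ≈ 0.8500

0.850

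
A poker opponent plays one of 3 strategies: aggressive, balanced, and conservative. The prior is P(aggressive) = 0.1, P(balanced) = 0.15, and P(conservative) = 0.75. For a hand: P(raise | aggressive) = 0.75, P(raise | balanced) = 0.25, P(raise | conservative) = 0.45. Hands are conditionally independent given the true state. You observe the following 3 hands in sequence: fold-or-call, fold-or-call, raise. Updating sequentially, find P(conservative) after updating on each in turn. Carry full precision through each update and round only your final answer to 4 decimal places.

0.7984

After 'fold-or-call': normaliser = 0.25·0.1000 + 0.75·0.1500 + 0.55·0.7500; P(aggressive) ≈ 0.0455, P(balanced) ≈ 0.2045, P(conservative) ≈ 0.7500
After 'fold-or-call': normaliser = 0.25·0.0455 + 0.75·0.2045 + 0.55·0.7500; P(aggressive) ≈ 0.0197, P(balanced) ≈ 0.2657, P(conservative) ≈ 0.7146
After 'raise': normaliser = 0.75·0.0197 + 0.25·0.2657 + 0.45·0.7146; P(aggressive) ≈ 0.0367, P(balanced) ≈ 0.1650, P(conservative) ≈ 0.7984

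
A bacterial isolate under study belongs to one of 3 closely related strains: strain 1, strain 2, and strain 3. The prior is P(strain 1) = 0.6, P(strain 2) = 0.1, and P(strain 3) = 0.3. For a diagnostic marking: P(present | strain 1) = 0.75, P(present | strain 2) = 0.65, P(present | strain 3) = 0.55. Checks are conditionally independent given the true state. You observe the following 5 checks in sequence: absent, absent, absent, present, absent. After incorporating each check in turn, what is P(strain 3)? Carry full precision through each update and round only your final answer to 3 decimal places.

After 'absent': normaliser = 0.25·0.6000 + 0.35·0.1000 + 0.45·0.3000; P(strain 1) ≈ 0.4688, P(strain 2) ≈ 0.1094, P(strain 3) ≈ 0.4219
After 'absent': normaliser = 0.25·0.4688 + 0.35·0.1094 + 0.45·0.4219; P(strain 1) ≈ 0.3394, P(strain 2) ≈ 0.1109, P(strain 3) ≈ 0.5498
After 'absent': normaliser = 0.25·0.3394 + 0.35·0.1109 + 0.45·0.5498; P(strain 1) ≈ 0.2287, P(strain 2) ≈ 0.1046, P(strain 3) ≈ 0.6668
After 'present': normaliser = 0.75·0.2287 + 0.65·0.1046 + 0.55·0.6668; P(strain 1) ≈ 0.2829, P(strain 2) ≈ 0.1121, P(strain 3) ≈ 0.6050
After 'absent': normaliser = 0.25·0.2829 + 0.35·0.1121 + 0.45·0.6050; P(strain 1) ≈ 0.1850, P(strain 2) ≈ 0.1027, P(strain 3) ≈ 0.7123

0.712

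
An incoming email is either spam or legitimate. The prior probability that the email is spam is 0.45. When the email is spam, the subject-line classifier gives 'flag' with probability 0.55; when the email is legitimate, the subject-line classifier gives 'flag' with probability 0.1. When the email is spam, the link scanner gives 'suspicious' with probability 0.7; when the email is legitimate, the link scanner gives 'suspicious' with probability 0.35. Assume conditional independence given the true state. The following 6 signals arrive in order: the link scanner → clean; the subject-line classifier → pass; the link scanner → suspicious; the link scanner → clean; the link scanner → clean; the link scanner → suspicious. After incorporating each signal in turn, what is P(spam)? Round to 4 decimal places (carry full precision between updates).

After the link scanner='clean': P(spam) = 0.3·0.4500 / (0.3·0.4500 + 0.65·0.5500) ≈ 0.2741
After the subject-line classifier='pass': P(spam) = 0.45·0.2741 / (0.45·0.2741 + 0.9·0.7259) ≈ 0.1588
After the link scanner='suspicious': P(spam) = 0.7·0.1588 / (0.7·0.1588 + 0.35·0.8412) ≈ 0.2741
After the link scanner='clean': P(spam) = 0.3·0.2741 / (0.3·0.2741 + 0.65·0.7259) ≈ 0.1484
After the link scanner='clean': P(spam) = 0.3·0.1484 / (0.3·0.1484 + 0.65·0.8516) ≈ 0.0745
After the link scanner='suspicious': P(spam) = 0.7·0.0745 / (0.7·0.0745 + 0.35·0.9255) ≈ 0.1386

0.1386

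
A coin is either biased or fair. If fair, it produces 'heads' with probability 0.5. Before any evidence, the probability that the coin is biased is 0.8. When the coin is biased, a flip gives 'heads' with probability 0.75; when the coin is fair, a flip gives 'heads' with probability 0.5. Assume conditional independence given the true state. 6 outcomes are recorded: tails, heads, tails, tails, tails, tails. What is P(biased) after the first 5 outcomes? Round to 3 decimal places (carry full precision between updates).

0.273

After 'tails': P(biased) = 0.25·0.8000 / (0.25·0.8000 + 0.5·0.2000) ≈ 0.6667
After 'heads': P(biased) = 0.75·0.6667 / (0.75·0.6667 + 0.5·0.3333) ≈ 0.7500
After 'tails': P(biased) = 0.25·0.7500 / (0.25·0.7500 + 0.5·0.2500) ≈ 0.6000
After 'tails': P(biased) = 0.25·0.6000 / (0.25·0.6000 + 0.5·0.4000) ≈ 0.4286
After 'tails': P(biased) = 0.25·0.4286 / (0.25·0.4286 + 0.5·0.5714) ≈ 0.2727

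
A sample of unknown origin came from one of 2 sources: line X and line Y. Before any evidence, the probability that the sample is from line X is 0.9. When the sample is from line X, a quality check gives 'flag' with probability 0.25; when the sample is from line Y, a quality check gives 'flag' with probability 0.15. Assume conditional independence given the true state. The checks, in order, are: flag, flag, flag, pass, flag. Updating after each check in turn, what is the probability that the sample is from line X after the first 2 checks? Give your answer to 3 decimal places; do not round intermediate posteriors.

Each posterior becomes the prior for the next update.
After 'flag': P(line X) = 0.25·0.9000 / (0.25·0.9000 + 0.15·0.1000) ≈ 0.9375
After 'flag': P(line X) = 0.25·0.9375 / (0.25·0.9375 + 0.15·0.0625) ≈ 0.9615

0.962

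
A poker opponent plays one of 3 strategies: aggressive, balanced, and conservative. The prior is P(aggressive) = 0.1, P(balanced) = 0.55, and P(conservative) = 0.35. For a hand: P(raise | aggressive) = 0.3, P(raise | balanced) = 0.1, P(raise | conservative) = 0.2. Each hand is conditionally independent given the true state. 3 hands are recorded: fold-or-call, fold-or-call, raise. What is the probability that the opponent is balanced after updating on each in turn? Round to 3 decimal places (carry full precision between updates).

After 'fold-or-call': normaliser = 0.7·0.1000 + 0.9·0.5500 + 0.8·0.3500; P(aggressive) ≈ 0.0828, P(balanced) ≈ 0.5858, P(conservative) ≈ 0.3314
After 'fold-or-call': normaliser = 0.7·0.0828 + 0.9·0.5858 + 0.8·0.3314; P(aggressive) ≈ 0.0682, P(balanced) ≈ 0.6200, P(conservative) ≈ 0.3118
After 'raise': normaliser = 0.3·0.0682 + 0.1·0.6200 + 0.2·0.3118; P(aggressive) ≈ 0.1413, P(balanced) ≈ 0.4282, P(conservative) ≈ 0.4306

0.428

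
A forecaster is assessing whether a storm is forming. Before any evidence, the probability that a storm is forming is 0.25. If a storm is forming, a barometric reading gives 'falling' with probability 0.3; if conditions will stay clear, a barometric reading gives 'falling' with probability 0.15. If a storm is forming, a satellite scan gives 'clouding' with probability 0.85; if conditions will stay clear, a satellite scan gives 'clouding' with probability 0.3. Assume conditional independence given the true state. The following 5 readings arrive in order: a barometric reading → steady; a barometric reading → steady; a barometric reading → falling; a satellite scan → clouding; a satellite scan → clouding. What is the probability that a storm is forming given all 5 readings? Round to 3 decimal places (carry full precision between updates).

Apply Bayes' rule sequentially, carrying P(storm) forward.
After a barometric reading='steady': P(storm) = 0.7·0.2500 / (0.7·0.2500 + 0.85·0.7500) ≈ 0.2154
After a barometric reading='steady': P(storm) = 0.7·0.2154 / (0.7·0.2154 + 0.85·0.7846) ≈ 0.1844
After a barometric reading='falling': P(storm) = 0.3·0.1844 / (0.3·0.1844 + 0.15·0.8156) ≈ 0.3114
After a satellite scan='clouding': P(storm) = 0.85·0.3114 / (0.85·0.3114 + 0.3·0.6886) ≈ 0.5616
After a satellite scan='clouding': P(storm) = 0.85·0.5616 / (0.85·0.5616 + 0.3·0.4384) ≈ 0.7840

0.784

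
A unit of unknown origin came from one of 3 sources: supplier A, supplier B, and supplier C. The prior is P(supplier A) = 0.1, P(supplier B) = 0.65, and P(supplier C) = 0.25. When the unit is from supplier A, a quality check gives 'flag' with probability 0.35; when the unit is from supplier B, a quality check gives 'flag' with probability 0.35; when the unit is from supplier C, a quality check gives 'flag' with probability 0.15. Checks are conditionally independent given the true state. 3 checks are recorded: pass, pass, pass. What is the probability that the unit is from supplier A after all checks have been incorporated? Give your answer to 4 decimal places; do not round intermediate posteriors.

0.0764

Apply Bayes' rule sequentially, carrying P(supplier A) forward.
After 'pass': normaliser = 0.65·0.1000 + 0.65·0.6500 + 0.85·0.2500; P(supplier A) ≈ 0.0929, P(supplier B) ≈ 0.6036, P(supplier C) ≈ 0.3036
After 'pass': normaliser = 0.65·0.0929 + 0.65·0.6036 + 0.85·0.3036; P(supplier A) ≈ 0.0849, P(supplier B) ≈ 0.5520, P(supplier C) ≈ 0.3631
After 'pass': normaliser = 0.65·0.0849 + 0.65·0.5520 + 0.85·0.3631; P(supplier A) ≈ 0.0764, P(supplier B) ≈ 0.4965, P(supplier C) ≈ 0.4271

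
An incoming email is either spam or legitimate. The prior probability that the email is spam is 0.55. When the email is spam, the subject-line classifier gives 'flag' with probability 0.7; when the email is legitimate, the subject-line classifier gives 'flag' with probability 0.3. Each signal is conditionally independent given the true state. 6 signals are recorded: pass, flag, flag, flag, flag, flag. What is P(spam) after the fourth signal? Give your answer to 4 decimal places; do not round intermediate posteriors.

0.8694

After 'pass': P(spam) = 0.3·0.5500 / (0.3·0.5500 + 0.7·0.4500) ≈ 0.3438
After 'flag': P(spam) = 0.7·0.3438 / (0.7·0.3438 + 0.3·0.6562) ≈ 0.5500
After 'flag': P(spam) = 0.7·0.5500 / (0.7·0.5500 + 0.3·0.4500) ≈ 0.7404
After 'flag': P(spam) = 0.7·0.7404 / (0.7·0.7404 + 0.3·0.2596) ≈ 0.8694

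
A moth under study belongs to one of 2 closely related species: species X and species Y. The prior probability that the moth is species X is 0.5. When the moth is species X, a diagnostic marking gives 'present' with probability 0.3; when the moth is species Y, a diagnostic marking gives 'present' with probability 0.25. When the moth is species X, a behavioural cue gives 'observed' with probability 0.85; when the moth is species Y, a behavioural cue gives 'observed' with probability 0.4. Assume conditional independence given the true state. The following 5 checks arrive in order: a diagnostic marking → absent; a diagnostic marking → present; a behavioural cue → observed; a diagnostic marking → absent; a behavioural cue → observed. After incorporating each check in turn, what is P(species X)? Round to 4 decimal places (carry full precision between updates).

0.8252

After a diagnostic marking='absent': P(species X) = 0.7·0.5000 / (0.7·0.5000 + 0.75·0.5000) ≈ 0.4828
After a diagnostic marking='present': P(species X) = 0.3·0.4828 / (0.3·0.4828 + 0.25·0.5172) ≈ 0.5283
After a behavioural cue='observed': P(species X) = 0.85·0.5283 / (0.85·0.5283 + 0.4·0.4717) ≈ 0.7041
After a diagnostic marking='absent': P(species X) = 0.7·0.7041 / (0.7·0.7041 + 0.75·0.2959) ≈ 0.6896
After a behavioural cue='observed': P(species X) = 0.85·0.6896 / (0.85·0.6896 + 0.4·0.3104) ≈ 0.8252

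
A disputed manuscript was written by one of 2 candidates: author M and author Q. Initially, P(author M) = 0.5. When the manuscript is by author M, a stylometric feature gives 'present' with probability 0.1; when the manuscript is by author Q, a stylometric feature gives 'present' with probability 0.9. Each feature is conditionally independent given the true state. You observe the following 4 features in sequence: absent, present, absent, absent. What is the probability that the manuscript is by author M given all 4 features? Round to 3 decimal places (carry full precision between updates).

0.988

After 'absent': P(author M) = 0.9·0.5000 / (0.9·0.5000 + 0.1·0.5000) ≈ 0.9000
After 'present': P(author M) = 0.1·0.9000 / (0.1·0.9000 + 0.9·0.1000) ≈ 0.5000
After 'absent': P(author M) = 0.9·0.5000 / (0.9·0.5000 + 0.1·0.5000) ≈ 0.9000
After 'absent': P(author M) = 0.9·0.9000 / (0.9·0.9000 + 0.1·0.1000) ≈ 0.9878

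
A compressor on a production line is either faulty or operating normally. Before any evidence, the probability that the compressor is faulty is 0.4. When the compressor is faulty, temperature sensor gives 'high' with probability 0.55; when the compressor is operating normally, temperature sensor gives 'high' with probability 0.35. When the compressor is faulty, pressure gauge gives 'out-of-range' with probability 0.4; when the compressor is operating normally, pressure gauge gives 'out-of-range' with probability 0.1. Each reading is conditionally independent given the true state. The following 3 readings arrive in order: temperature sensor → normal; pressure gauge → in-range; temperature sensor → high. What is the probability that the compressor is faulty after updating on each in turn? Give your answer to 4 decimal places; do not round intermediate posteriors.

0.3259

After temperature sensor='normal': P(faulty) = 0.45·0.4000 / (0.45·0.4000 + 0.65·0.6000) ≈ 0.3158
After pressure gauge='in-range': P(faulty) = 0.6·0.3158 / (0.6·0.3158 + 0.9·0.6842) ≈ 0.2353
After temperature sensor='high': P(faulty) = 0.55·0.2353 / (0.55·0.2353 + 0.35·0.7647) ≈ 0.3259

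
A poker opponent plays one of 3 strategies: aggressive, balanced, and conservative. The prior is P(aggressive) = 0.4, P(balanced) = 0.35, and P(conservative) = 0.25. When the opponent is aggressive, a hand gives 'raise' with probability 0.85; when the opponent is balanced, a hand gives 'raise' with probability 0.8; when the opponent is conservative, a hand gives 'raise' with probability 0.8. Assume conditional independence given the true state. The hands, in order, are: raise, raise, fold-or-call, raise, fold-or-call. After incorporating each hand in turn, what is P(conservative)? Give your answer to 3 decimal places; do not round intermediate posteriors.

0.287

After 'raise': normaliser = 0.85·0.4000 + 0.8·0.3500 + 0.8·0.2500; P(aggressive) ≈ 0.4146, P(balanced) ≈ 0.3415, P(conservative) ≈ 0.2439
After 'raise': normaliser = 0.85·0.4146 + 0.8·0.3415 + 0.8·0.2439; P(aggressive) ≈ 0.4294, P(balanced) ≈ 0.3328, P(conservative) ≈ 0.2377
After 'fold-or-call': normaliser = 0.15·0.4294 + 0.2·0.3328 + 0.2·0.2377; P(aggressive) ≈ 0.3608, P(balanced) ≈ 0.3729, P(conservative) ≈ 0.2663
After 'raise': normaliser = 0.85·0.3608 + 0.8·0.3729 + 0.8·0.2663; P(aggressive) ≈ 0.3749, P(balanced) ≈ 0.3646, P(conservative) ≈ 0.2605
After 'fold-or-call': normaliser = 0.15·0.3749 + 0.2·0.3646 + 0.2·0.2605; P(aggressive) ≈ 0.3102, P(balanced) ≈ 0.4024, P(conservative) ≈ 0.2874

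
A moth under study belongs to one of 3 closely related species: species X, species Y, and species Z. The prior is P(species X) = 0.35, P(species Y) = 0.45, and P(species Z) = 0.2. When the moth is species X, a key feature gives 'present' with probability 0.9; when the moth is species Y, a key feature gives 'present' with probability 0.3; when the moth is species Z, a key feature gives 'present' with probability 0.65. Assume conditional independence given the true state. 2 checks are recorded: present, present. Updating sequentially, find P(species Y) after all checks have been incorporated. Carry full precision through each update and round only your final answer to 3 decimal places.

0.099

After 'present': normaliser = 0.9·0.3500 + 0.3·0.4500 + 0.65·0.2000; P(species X) ≈ 0.5431, P(species Y) ≈ 0.2328, P(species Z) ≈ 0.2241
After 'present': normaliser = 0.9·0.5431 + 0.3·0.2328 + 0.65·0.2241; P(species X) ≈ 0.6940, P(species Y) ≈ 0.0991, P(species Z) ≈ 0.2069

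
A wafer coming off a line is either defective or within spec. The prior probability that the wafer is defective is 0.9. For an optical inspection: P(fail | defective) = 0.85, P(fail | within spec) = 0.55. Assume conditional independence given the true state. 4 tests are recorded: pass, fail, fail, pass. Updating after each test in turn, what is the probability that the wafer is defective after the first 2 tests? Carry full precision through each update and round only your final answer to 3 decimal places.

After 'pass': P(defective) = 0.15·0.9000 / (0.15·0.9000 + 0.45·0.1000) ≈ 0.7500
After 'fail': P(defective) = 0.85·0.7500 / (0.85·0.7500 + 0.55·0.2500) ≈ 0.8226

0.823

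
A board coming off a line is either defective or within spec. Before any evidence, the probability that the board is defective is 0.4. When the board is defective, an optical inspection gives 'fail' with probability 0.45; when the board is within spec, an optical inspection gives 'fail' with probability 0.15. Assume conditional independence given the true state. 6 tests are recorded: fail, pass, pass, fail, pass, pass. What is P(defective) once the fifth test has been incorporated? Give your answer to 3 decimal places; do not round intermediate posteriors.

0.619

Each posterior becomes the prior for the next update.
After 'fail': P(defective) = 0.45·0.4000 / (0.45·0.4000 + 0.15·0.6000) ≈ 0.6667
After 'pass': P(defective) = 0.55·0.6667 / (0.55·0.6667 + 0.85·0.3333) ≈ 0.5641
After 'pass': P(defective) = 0.55·0.5641 / (0.55·0.5641 + 0.85·0.4359) ≈ 0.4557
After 'fail': P(defective) = 0.45·0.4557 / (0.45·0.4557 + 0.15·0.5443) ≈ 0.7153
After 'pass': P(defective) = 0.55·0.7153 / (0.55·0.7153 + 0.85·0.2847) ≈ 0.6191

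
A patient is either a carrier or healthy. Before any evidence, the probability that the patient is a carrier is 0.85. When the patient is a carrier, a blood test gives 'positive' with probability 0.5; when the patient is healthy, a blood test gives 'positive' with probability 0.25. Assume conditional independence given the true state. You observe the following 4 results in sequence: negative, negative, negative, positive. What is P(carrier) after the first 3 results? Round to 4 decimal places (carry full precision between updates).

After 'negative': P(carrier) = 0.5·0.8500 / (0.5·0.8500 + 0.75·0.1500) ≈ 0.7907
After 'negative': P(carrier) = 0.5·0.7907 / (0.5·0.7907 + 0.75·0.2093) ≈ 0.7158
After 'negative': P(carrier) = 0.5·0.7158 / (0.5·0.7158 + 0.75·0.2842) ≈ 0.6267

0.6267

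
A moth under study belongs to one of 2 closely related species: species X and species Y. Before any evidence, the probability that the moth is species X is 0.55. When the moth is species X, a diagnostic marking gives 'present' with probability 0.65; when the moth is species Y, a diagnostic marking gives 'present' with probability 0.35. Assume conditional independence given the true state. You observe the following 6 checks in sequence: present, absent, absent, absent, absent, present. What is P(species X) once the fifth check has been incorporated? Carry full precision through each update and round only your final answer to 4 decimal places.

After 'present': P(species X) = 0.65·0.5500 / (0.65·0.5500 + 0.35·0.4500) ≈ 0.6942
After 'absent': P(species X) = 0.35·0.6942 / (0.35·0.6942 + 0.65·0.3058) ≈ 0.5500
After 'absent': P(species X) = 0.35·0.5500 / (0.35·0.5500 + 0.65·0.4500) ≈ 0.3969
After 'absent': P(species X) = 0.35·0.3969 / (0.35·0.3969 + 0.65·0.6031) ≈ 0.2617
After 'absent': P(species X) = 0.35·0.2617 / (0.35·0.2617 + 0.65·0.7383) ≈ 0.1602

0.1602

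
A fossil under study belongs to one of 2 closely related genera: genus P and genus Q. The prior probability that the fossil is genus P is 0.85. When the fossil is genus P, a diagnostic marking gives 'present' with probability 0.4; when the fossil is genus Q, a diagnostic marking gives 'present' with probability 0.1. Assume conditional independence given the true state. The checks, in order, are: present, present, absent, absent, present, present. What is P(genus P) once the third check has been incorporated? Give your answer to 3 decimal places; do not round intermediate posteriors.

0.984

After 'present': P(genus P) = 0.4·0.8500 / (0.4·0.8500 + 0.1·0.1500) ≈ 0.9577
After 'present': P(genus P) = 0.4·0.9577 / (0.4·0.9577 + 0.1·0.0423) ≈ 0.9891
After 'absent': P(genus P) = 0.6·0.9891 / (0.6·0.9891 + 0.9·0.0109) ≈ 0.9837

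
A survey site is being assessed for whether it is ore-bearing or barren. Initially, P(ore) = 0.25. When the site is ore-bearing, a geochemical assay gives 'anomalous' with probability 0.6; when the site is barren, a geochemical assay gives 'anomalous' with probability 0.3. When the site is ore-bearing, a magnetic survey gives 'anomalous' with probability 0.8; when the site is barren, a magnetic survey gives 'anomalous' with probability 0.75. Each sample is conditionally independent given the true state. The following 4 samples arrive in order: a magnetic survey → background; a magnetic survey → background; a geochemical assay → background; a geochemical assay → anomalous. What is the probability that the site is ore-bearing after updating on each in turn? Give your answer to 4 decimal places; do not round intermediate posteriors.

Each posterior becomes the prior for the next update.
After a magnetic survey='background': P(ore) = 0.2·0.2500 / (0.2·0.2500 + 0.25·0.7500) ≈ 0.2105
After a magnetic survey='background': P(ore) = 0.2·0.2105 / (0.2·0.2105 + 0.25·0.7895) ≈ 0.1758
After a geochemical assay='background': P(ore) = 0.4·0.1758 / (0.4·0.1758 + 0.7·0.8242) ≈ 0.1087
After a geochemical assay='anomalous': P(ore) = 0.6·0.1087 / (0.6·0.1087 + 0.3·0.8913) ≈ 0.1960

0.1960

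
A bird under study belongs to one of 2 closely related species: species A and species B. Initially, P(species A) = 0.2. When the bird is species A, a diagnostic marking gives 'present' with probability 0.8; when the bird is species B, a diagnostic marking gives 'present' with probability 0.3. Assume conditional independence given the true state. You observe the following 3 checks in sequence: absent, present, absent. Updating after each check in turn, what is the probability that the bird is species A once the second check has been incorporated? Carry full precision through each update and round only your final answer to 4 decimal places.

0.1600

After 'absent': P(species A) = 0.2·0.2000 / (0.2·0.2000 + 0.7·0.8000) ≈ 0.0667
After 'present': P(species A) = 0.8·0.0667 / (0.8·0.0667 + 0.3·0.9333) ≈ 0.1600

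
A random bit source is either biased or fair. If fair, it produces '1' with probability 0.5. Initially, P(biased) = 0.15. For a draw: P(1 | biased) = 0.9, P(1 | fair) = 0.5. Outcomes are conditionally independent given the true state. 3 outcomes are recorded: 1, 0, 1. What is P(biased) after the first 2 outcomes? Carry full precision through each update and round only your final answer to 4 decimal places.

0.0597

Each posterior becomes the prior for the next update.
After '1': P(biased) = 0.9·0.1500 / (0.9·0.1500 + 0.5·0.8500) ≈ 0.2411
After '0': P(biased) = 0.1·0.2411 / (0.1·0.2411 + 0.5·0.7589) ≈ 0.0597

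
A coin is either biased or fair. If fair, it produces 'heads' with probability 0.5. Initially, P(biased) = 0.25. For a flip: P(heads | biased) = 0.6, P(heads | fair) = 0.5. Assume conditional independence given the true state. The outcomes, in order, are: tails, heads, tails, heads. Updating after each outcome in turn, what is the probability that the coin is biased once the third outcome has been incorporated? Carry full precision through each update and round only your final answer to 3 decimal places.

0.204

Each posterior becomes the prior for the next update.
After 'tails': P(biased) = 0.4·0.2500 / (0.4·0.2500 + 0.5·0.7500) ≈ 0.2105
After 'heads': P(biased) = 0.6·0.2105 / (0.6·0.2105 + 0.5·0.7895) ≈ 0.2424
After 'tails': P(biased) = 0.4·0.2424 / (0.4·0.2424 + 0.5·0.7576) ≈ 0.2038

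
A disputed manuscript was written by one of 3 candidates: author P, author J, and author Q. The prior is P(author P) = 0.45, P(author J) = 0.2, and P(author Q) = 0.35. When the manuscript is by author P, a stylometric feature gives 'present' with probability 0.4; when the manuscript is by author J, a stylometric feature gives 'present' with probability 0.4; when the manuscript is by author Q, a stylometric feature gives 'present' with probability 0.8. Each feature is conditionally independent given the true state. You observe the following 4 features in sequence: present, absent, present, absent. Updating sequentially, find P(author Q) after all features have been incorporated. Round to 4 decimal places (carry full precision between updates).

0.1931

After 'present': normaliser = 0.4·0.4500 + 0.4·0.2000 + 0.8·0.3500; P(author P) ≈ 0.3333, P(author J) ≈ 0.1481, P(author Q) ≈ 0.5185
After 'absent': normaliser = 0.6·0.3333 + 0.6·0.1481 + 0.2·0.5185; P(author P) ≈ 0.5094, P(author J) ≈ 0.2264, P(author Q) ≈ 0.2642
After 'present': normaliser = 0.4·0.5094 + 0.4·0.2264 + 0.8·0.2642; P(author P) ≈ 0.4030, P(author J) ≈ 0.1791, P(author Q) ≈ 0.4179
After 'absent': normaliser = 0.6·0.4030 + 0.6·0.1791 + 0.2·0.4179; P(author P) ≈ 0.5586, P(author J) ≈ 0.2483, P(author Q) ≈ 0.1931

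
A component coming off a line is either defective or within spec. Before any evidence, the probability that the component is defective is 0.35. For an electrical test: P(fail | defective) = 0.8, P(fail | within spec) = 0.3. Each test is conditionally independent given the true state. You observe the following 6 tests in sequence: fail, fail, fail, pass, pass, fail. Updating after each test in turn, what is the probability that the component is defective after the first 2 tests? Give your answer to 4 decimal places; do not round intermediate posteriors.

After 'fail': P(defective) = 0.8·0.3500 / (0.8·0.3500 + 0.3·0.6500) ≈ 0.5895
After 'fail': P(defective) = 0.8·0.5895 / (0.8·0.5895 + 0.3·0.4105) ≈ 0.7929

0.7929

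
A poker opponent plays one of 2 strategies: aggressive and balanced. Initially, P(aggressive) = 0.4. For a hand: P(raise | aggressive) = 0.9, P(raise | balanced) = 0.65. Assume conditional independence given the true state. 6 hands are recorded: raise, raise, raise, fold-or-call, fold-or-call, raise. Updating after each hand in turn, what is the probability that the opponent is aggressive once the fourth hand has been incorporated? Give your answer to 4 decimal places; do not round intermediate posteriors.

0.3358

After 'raise': P(aggressive) = 0.9·0.4000 / (0.9·0.4000 + 0.65·0.6000) ≈ 0.4800
After 'raise': P(aggressive) = 0.9·0.4800 / (0.9·0.4800 + 0.65·0.5200) ≈ 0.5610
After 'raise': P(aggressive) = 0.9·0.5610 / (0.9·0.5610 + 0.65·0.4390) ≈ 0.6389
After 'fold-or-call': P(aggressive) = 0.1·0.6389 / (0.1·0.6389 + 0.35·0.3611) ≈ 0.3358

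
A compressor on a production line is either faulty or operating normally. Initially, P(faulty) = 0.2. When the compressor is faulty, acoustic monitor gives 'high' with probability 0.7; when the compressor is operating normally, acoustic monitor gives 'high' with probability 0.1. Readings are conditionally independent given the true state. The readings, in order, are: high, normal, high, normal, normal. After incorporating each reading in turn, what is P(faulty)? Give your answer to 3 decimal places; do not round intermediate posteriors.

0.312

After 'high': P(faulty) = 0.7·0.2000 / (0.7·0.2000 + 0.1·0.8000) ≈ 0.6364
After 'normal': P(faulty) = 0.3·0.6364 / (0.3·0.6364 + 0.9·0.3636) ≈ 0.3684
After 'high': P(faulty) = 0.7·0.3684 / (0.7·0.3684 + 0.1·0.6316) ≈ 0.8033
After 'normal': P(faulty) = 0.3·0.8033 / (0.3·0.8033 + 0.9·0.1967) ≈ 0.5765
After 'normal': P(faulty) = 0.3·0.5765 / (0.3·0.5765 + 0.9·0.4235) ≈ 0.3121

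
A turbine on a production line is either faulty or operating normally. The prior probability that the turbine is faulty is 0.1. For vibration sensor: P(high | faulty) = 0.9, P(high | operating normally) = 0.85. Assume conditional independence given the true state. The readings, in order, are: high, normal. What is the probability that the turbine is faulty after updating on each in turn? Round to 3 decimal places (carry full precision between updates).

0.073

After 'high': P(faulty) = 0.9·0.1000 / (0.9·0.1000 + 0.85·0.9000) ≈ 0.1053
After 'normal': P(faulty) = 0.1·0.1053 / (0.1·0.1053 + 0.15·0.8947) ≈ 0.0727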